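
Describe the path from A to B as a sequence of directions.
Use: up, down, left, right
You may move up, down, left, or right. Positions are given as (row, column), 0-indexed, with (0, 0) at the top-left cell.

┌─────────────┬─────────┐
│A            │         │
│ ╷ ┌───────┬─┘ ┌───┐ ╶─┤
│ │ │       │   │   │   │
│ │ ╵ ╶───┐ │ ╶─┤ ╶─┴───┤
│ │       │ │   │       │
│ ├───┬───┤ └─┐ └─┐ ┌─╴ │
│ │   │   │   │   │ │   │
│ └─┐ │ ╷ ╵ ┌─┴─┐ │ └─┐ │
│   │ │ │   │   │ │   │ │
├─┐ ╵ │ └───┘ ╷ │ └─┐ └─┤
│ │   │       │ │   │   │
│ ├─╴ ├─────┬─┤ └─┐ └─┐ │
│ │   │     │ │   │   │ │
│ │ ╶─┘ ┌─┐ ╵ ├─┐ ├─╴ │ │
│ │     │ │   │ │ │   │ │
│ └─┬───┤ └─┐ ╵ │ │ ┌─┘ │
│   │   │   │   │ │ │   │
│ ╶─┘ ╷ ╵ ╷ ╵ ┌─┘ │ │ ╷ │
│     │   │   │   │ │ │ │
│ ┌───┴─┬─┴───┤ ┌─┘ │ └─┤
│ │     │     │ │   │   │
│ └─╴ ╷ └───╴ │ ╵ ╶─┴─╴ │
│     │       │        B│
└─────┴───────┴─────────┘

Finding the path and converting it to directions:
Path through cells: (0,0) → (0,1) → (1,1) → (2,1) → (2,2) → (1,2) → (1,3) → (1,4) → (1,5) → (2,5) → (3,5) → (4,5) → (4,4) → (3,4) → (3,3) → (4,3) → (5,3) → (5,4) → (5,5) → (5,6) → (4,6) → (4,7) → (5,7) → (6,7) → (6,8) → (7,8) → (8,8) → (9,8) → (9,7) → (10,7) → (11,7) → (11,8) → (11,9) → (11,10) → (11,11)
Directions: right, down, down, right, up, right, right, right, down, down, down, left, up, left, down, down, right, right, right, up, right, down, down, right, down, down, down, left, down, down, right, right, right, right

Solution:

┌─────────────┬─────────┐
│A ↓          │         │
│ ╷ ┌───────┬─┘ ┌───┐ ╶─┤
│ │↓│↱ → → ↓│   │   │   │
│ │ ╵ ╶───┐ │ ╶─┤ ╶─┴───┤
│ │↳ ↑    │↓│   │       │
│ ├───┬───┤ └─┐ └─┐ ┌─╴ │
│ │   │↓ ↰│↓  │   │ │   │
│ └─┐ │ ╷ ╵ ┌─┴─┐ │ └─┐ │
│   │ │↓│↑ ↲│↱ ↓│ │   │ │
├─┐ ╵ │ └───┘ ╷ │ └─┐ └─┤
│ │   │↳ → → ↑│↓│   │   │
│ ├─╴ ├─────┬─┤ └─┐ └─┐ │
│ │   │     │ │↳ ↓│   │ │
│ │ ╶─┘ ┌─┐ ╵ ├─┐ ├─╴ │ │
│ │     │ │   │ │↓│   │ │
│ └─┬───┤ └─┐ ╵ │ │ ┌─┘ │
│   │   │   │   │↓│ │   │
│ ╶─┘ ╷ ╵ ╷ ╵ ┌─┘ │ │ ╷ │
│     │   │   │↓ ↲│ │ │ │
│ ┌───┴─┬─┴───┤ ┌─┘ │ └─┤
│ │     │     │↓│   │   │
│ └─╴ ╷ └───╴ │ ╵ ╶─┴─╴ │
│     │       │↳ → → → B│
└─────┴───────┴─────────┘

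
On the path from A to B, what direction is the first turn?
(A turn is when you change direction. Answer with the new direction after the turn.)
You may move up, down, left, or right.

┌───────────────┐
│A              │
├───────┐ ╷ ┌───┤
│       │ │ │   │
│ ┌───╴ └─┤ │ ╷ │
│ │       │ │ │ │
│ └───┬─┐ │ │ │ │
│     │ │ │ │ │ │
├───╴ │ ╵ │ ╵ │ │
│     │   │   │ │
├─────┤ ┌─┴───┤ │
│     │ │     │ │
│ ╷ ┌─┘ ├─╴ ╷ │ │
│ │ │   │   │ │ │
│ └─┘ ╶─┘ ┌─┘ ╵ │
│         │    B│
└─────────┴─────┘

Directions: right, right, right, right, right, down, down, down, down, right, up, up, up, right, down, down, down, down, down, down
First turn direction: down

Solution:

┌───────────────┐
│A → → → → ↓    │
├───────┐ ╷ ┌───┤
│       │ │↓│↱ ↓│
│ ┌───╴ └─┤ │ ╷ │
│ │       │↓│↑│↓│
│ └───┬─┐ │ │ │ │
│     │ │ │↓│↑│↓│
├───╴ │ ╵ │ ╵ │ │
│     │   │↳ ↑│↓│
├─────┤ ┌─┴───┤ │
│     │ │     │↓│
│ ╷ ┌─┘ ├─╴ ╷ │ │
│ │ │   │   │ │↓│
│ └─┘ ╶─┘ ┌─┘ ╵ │
│         │    B│
└─────────┴─────┘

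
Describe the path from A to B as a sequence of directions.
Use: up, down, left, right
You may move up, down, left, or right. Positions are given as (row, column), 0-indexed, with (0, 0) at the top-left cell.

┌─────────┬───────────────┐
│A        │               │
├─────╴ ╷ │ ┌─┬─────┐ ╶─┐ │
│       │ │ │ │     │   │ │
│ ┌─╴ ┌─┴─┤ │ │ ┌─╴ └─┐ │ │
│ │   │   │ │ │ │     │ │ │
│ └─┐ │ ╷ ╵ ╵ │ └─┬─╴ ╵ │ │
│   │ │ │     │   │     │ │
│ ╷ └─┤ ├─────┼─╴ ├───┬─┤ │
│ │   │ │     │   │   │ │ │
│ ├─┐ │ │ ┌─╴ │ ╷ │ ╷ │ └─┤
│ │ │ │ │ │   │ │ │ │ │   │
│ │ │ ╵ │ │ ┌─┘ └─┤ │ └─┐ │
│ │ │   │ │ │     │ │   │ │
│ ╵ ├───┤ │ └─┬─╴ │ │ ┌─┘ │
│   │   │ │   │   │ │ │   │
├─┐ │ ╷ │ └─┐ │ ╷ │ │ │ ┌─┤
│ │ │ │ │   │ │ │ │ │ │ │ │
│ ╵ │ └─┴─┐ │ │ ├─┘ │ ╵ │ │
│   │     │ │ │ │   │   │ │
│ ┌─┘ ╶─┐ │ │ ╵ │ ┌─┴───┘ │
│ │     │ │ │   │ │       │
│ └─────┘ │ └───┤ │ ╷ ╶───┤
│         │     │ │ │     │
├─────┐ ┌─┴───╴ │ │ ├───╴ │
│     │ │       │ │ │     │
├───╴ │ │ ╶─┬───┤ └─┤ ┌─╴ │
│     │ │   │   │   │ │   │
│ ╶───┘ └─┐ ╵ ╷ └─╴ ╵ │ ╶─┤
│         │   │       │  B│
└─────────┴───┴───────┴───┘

Finding the path and converting it to directions:
Path through cells: (0,0) → (0,1) → (0,2) → (0,3) → (1,3) → (1,2) → (1,1) → (1,0) → (2,0) → (3,0) → (3,1) → (4,1) → (4,2) → (5,2) → (6,2) → (6,3) → (5,3) → (4,3) → (3,3) → (2,3) → (2,4) → (3,4) → (3,5) → (2,5) → (1,5) → (0,5) → (0,6) → (0,7) → (0,8) → (0,9) → (0,10) → (1,10) → (1,11) → (2,11) → (3,11) → (3,10) → (2,10) → (2,9) → (1,9) → (1,8) → (1,7) → (2,7) → (3,7) → (3,8) → (4,8) → (4,7) → (5,7) → (6,7) → (6,8) → (7,8) → (7,7) → (8,7) → (9,7) → (10,7) → (10,6) → (9,6) → (8,6) → (7,6) → (7,5) → (6,5) → (5,5) → (5,6) → (4,6) → (4,5) → (4,4) → (5,4) → (6,4) → (7,4) → (8,4) → (8,5) → (9,5) → (10,5) → (11,5) → (11,6) → (11,7) → (12,7) → (12,6) → (12,5) → (12,4) → (13,4) → (13,5) → (14,5) → (14,6) → (13,6) → (13,7) → (14,7) → (14,8) → (14,9) → (14,10) → (13,10) → (12,10) → (12,11) → (12,12) → (13,12) → (13,11) → (14,11) → (14,12)
Directions: right, right, right, down, left, left, left, down, down, right, down, right, down, down, right, up, up, up, up, right, down, right, up, up, up, right, right, right, right, right, down, right, down, down, left, up, left, up, left, left, down, down, right, down, left, down, down, right, down, left, down, down, down, left, up, up, up, left, up, up, right, up, left, left, down, down, down, down, right, down, down, down, right, right, down, left, left, left, down, right, down, right, up, right, down, right, right, right, up, up, right, right, down, left, down, right

Solution:

┌─────────┬───────────────┐
│A → → ↓  │↱ → → → → ↓    │
├─────╴ ╷ │ ┌─┬─────┐ ╶─┐ │
│↓ ← ← ↲│ │↑│ │↓ ← ↰│↳ ↓│ │
│ ┌─╴ ┌─┴─┤ │ │ ┌─╴ └─┐ │ │
│↓│   │↱ ↓│↑│ │↓│  ↑ ↰│↓│ │
│ └─┐ │ ╷ ╵ ╵ │ └─┬─╴ ╵ │ │
│↳ ↓│ │↑│↳ ↑  │↳ ↓│  ↑ ↲│ │
│ ╷ └─┤ ├─────┼─╴ ├───┬─┤ │
│ │↳ ↓│↑│↓ ← ↰│↓ ↲│   │ │ │
│ ├─┐ │ │ ┌─╴ │ ╷ │ ╷ │ └─┤
│ │ │↓│↑│↓│↱ ↑│↓│ │ │ │   │
│ │ │ ╵ │ │ ┌─┘ └─┤ │ └─┐ │
│ │ │↳ ↑│↓│↑│  ↳ ↓│ │   │ │
│ ╵ ├───┤ │ └─┬─╴ │ │ ┌─┘ │
│   │   │↓│↑ ↰│↓ ↲│ │ │   │
├─┐ │ ╷ │ └─┐ │ ╷ │ │ │ ┌─┤
│ │ │ │ │↳ ↓│↑│↓│ │ │ │ │ │
│ ╵ │ └─┴─┐ │ │ ├─┘ │ ╵ │ │
│   │     │↓│↑│↓│   │   │ │
│ ┌─┘ ╶─┐ │ │ ╵ │ ┌─┴───┘ │
│ │     │ │↓│↑ ↲│ │       │
│ └─────┘ │ └───┤ │ ╷ ╶───┤
│         │↳ → ↓│ │ │     │
├─────┐ ┌─┴───╴ │ │ ├───╴ │
│     │ │↓ ← ← ↲│ │ │↱ → ↓│
├───╴ │ │ ╶─┬───┤ └─┤ ┌─╴ │
│     │ │↳ ↓│↱ ↓│   │↑│↓ ↲│
│ ╶───┘ └─┐ ╵ ╷ └─╴ ╵ │ ╶─┤
│         │↳ ↑│↳ → → ↑│↳ B│
└─────────┴───┴───────┴───┘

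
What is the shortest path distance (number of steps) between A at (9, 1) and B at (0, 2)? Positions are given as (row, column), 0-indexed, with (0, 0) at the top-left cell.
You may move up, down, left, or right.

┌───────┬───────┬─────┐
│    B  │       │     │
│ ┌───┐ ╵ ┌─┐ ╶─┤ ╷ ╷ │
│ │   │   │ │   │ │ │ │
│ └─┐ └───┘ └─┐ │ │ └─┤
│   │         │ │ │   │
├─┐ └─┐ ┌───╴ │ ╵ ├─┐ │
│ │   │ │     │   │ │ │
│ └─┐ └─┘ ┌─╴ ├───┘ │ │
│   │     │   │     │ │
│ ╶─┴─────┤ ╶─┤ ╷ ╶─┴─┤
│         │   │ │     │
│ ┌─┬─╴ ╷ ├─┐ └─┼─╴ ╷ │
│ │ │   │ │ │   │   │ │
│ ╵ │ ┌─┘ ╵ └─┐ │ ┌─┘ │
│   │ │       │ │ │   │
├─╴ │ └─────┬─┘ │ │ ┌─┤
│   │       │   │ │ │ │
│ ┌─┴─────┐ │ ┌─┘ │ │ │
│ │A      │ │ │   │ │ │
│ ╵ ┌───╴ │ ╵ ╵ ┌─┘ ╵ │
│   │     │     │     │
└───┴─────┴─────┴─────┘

Finding path from (9, 1) to (0, 2):
Path: (9,1) → (10,1) → (10,0) → (9,0) → (8,0) → (8,1) → (7,1) → (7,0) → (6,0) → (5,0) → (5,1) → (5,2) → (5,3) → (6,3) → (6,2) → (7,2) → (8,2) → (8,3) → (8,4) → (8,5) → (9,5) → (10,5) → (10,6) → (9,6) → (8,6) → (8,7) → (7,7) → (6,7) → (6,6) → (5,6) → (5,5) → (4,5) → (4,6) → (3,6) → (3,5) → (3,4) → (4,4) → (4,3) → (4,2) → (3,2) → (3,1) → (2,1) → (2,0) → (1,0) → (0,0) → (0,1) → (0,2)
Distance: 46 steps

Solution:

┌───────┬───────┬─────┐
│↱ → B  │       │     │
│ ┌───┐ ╵ ┌─┐ ╶─┤ ╷ ╷ │
│↑│   │   │ │   │ │ │ │
│ └─┐ └───┘ └─┐ │ │ └─┤
│↑ ↰│         │ │ │   │
├─┐ └─┐ ┌───╴ │ ╵ ├─┐ │
│ │↑ ↰│ │↓ ← ↰│   │ │ │
│ └─┐ └─┘ ┌─╴ ├───┘ │ │
│   │↑ ← ↲│↱ ↑│     │ │
│ ╶─┴─────┤ ╶─┤ ╷ ╶─┴─┤
│↱ → → ↓  │↑ ↰│ │     │
│ ┌─┬─╴ ╷ ├─┐ └─┼─╴ ╷ │
│↑│ │↓ ↲│ │ │↑ ↰│   │ │
│ ╵ │ ┌─┘ ╵ └─┐ │ ┌─┘ │
│↑ ↰│↓│       │↑│ │   │
├─╴ │ └─────┬─┘ │ │ ┌─┤
│↱ ↑│↳ → → ↓│↱ ↑│ │ │ │
│ ┌─┴─────┐ │ ┌─┘ │ │ │
│↑│A      │↓│↑│   │ │ │
│ ╵ ┌───╴ │ ╵ ╵ ┌─┘ ╵ │
│↑ ↲│     │↳ ↑  │     │
└───┴─────┴─────┴─────┘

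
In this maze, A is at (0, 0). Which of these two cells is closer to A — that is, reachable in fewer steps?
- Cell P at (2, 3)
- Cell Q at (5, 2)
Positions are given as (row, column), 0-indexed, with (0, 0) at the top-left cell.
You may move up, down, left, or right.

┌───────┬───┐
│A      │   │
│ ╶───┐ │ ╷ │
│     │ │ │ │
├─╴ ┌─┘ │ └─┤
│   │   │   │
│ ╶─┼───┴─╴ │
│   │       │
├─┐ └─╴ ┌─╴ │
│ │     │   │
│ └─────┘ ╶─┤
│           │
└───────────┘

Shortest path A → P at (2, 3): 5 steps
Shortest path A → Q at (5, 2): 17 steps

P is closer (5 steps vs 17 steps).

Path to P:

┌───────┬───┐
│A → → ↓│   │
│ ╶───┐ │ ╷ │
│     │↓│ │ │
├─╴ ┌─┘ │ └─┤
│   │  P│   │
│ ╶─┼───┴─╴ │
│   │       │
├─┐ └─╴ ┌─╴ │
│ │     │   │
│ └─────┘ ╶─┤
│           │
└───────────┘

Path to Q:

┌───────┬───┐
│A      │   │
│ ╶───┐ │ ╷ │
│↳ ↓  │ │ │ │
├─╴ ┌─┘ │ └─┤
│↓ ↲│   │   │
│ ╶─┼───┴─╴ │
│↳ ↓│  ↱ → ↓│
├─┐ └─╴ ┌─╴ │
│ │↳ → ↑│↓ ↲│
│ └─────┘ ╶─┤
│    Q ← ↲  │
└───────────┘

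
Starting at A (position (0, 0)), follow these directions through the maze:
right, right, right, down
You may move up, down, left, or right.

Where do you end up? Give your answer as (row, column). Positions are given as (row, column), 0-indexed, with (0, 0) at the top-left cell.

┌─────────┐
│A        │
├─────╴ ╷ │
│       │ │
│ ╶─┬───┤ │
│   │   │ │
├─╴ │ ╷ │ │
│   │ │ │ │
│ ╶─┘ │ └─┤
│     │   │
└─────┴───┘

Following directions step by step:
Start: (0, 0)
  right: (0, 0) → (0, 1)
  right: (0, 1) → (0, 2)
  right: (0, 2) → (0, 3)
  down: (0, 3) → (1, 3)
Final position: (1, 3)

Path taken:

┌─────────┐
│A → → ↓  │
├─────╴ ╷ │
│      B│ │
│ ╶─┬───┤ │
│   │   │ │
├─╴ │ ╷ │ │
│   │ │ │ │
│ ╶─┘ │ └─┤
│     │   │
└─────┴───┘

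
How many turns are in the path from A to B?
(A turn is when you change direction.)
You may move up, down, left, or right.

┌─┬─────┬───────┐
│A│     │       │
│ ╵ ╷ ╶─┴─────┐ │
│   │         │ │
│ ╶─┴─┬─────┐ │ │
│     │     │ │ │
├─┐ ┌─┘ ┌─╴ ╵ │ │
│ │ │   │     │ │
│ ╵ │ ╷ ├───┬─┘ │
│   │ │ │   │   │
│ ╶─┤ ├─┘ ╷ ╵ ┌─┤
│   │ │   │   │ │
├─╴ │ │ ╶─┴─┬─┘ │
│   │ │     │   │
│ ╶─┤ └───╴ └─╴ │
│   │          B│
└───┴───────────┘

Directions: down, right, up, right, down, right, right, right, right, down, down, left, up, left, left, down, left, down, down, down, down, right, right, right, right, right
Number of turns: 13

Solution:

┌─┬─────┬───────┐
│A│↱ ↓  │       │
│ ╵ ╷ ╶─┴─────┐ │
│↳ ↑│↳ → → → ↓│ │
│ ╶─┴─┬─────┐ │ │
│     │↓ ← ↰│↓│ │
├─┐ ┌─┘ ┌─╴ ╵ │ │
│ │ │↓ ↲│  ↑ ↲│ │
│ ╵ │ ╷ ├───┬─┘ │
│   │↓│ │   │   │
│ ╶─┤ ├─┘ ╷ ╵ ┌─┤
│   │↓│   │   │ │
├─╴ │ │ ╶─┴─┬─┘ │
│   │↓│     │   │
│ ╶─┤ └───╴ └─╴ │
│   │↳ → → → → B│
└───┴───────────┘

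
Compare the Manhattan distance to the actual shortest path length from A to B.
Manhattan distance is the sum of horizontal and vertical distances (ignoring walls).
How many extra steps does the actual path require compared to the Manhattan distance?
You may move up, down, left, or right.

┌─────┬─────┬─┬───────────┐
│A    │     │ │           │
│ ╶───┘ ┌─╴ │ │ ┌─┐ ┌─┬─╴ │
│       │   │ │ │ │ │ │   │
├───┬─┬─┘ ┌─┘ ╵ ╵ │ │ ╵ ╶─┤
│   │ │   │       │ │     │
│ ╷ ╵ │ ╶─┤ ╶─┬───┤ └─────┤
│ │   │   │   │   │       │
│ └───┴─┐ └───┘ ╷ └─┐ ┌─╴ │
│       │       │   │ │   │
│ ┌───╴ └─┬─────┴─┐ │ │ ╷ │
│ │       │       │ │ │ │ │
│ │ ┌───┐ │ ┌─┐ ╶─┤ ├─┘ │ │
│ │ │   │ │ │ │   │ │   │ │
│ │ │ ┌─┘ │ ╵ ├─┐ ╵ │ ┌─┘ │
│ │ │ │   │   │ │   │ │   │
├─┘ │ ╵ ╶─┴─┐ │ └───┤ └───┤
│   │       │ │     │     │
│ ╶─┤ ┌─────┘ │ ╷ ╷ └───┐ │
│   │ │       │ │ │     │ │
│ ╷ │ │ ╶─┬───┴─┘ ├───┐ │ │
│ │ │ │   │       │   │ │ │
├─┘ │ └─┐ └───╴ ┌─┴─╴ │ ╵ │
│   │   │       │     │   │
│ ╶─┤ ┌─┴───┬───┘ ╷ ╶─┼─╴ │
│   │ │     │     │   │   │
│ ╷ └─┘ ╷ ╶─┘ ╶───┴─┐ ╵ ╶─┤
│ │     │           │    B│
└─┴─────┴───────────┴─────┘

Manhattan distance: |13 - 0| + |12 - 0| = 25
Actual path length: 59
Extra steps: 59 - 25 = 34

Solution:

┌─────┬─────┬─┬───────────┐
│A    │↱ → ↓│ │           │
│ ╶───┘ ┌─╴ │ │ ┌─┐ ┌─┬─╴ │
│↳ → → ↑│↓ ↲│ │ │ │ │ │   │
├───┬─┬─┘ ┌─┘ ╵ ╵ │ │ ╵ ╶─┤
│   │ │↓ ↲│       │ │     │
│ ╷ ╵ │ ╶─┤ ╶─┬───┤ └─────┤
│ │   │↳ ↓│   │↱ ↓│       │
│ └───┴─┐ └───┘ ╷ └─┐ ┌─╴ │
│       │↳ → → ↑│↳ ↓│ │   │
│ ┌───╴ └─┬─────┴─┐ │ │ ╷ │
│ │       │↓ ← ↰  │↓│ │ │ │
│ │ ┌───┐ │ ┌─┐ ╶─┤ ├─┘ │ │
│ │ │   │ │↓│ │↑ ↰│↓│   │ │
│ │ │ ┌─┘ │ ╵ ├─┐ ╵ │ ┌─┘ │
│ │ │ │   │↳ ↓│ │↑ ↲│ │   │
├─┘ │ ╵ ╶─┴─┐ │ └───┤ └───┤
│   │       │↓│  ↱ ↓│     │
│ ╶─┤ ┌─────┘ │ ╷ ╷ └───┐ │
│   │ │↓ ← ← ↲│ │↑│↳ → ↓│ │
│ ╷ │ │ ╶─┬───┴─┘ ├───┐ │ │
│ │ │ │↳ ↓│    ↱ ↑│   │↓│ │
├─┘ │ └─┐ └───╴ ┌─┴─╴ │ ╵ │
│   │   │↳ → → ↑│     │↳ ↓│
│ ╶─┤ ┌─┴───┬───┘ ╷ ╶─┼─╴ │
│   │ │     │     │   │↓ ↲│
│ ╷ └─┘ ╷ ╶─┘ ╶───┴─┐ ╵ ╶─┤
│ │     │           │  ↳ B│
└─┴─────┴───────────┴─────┘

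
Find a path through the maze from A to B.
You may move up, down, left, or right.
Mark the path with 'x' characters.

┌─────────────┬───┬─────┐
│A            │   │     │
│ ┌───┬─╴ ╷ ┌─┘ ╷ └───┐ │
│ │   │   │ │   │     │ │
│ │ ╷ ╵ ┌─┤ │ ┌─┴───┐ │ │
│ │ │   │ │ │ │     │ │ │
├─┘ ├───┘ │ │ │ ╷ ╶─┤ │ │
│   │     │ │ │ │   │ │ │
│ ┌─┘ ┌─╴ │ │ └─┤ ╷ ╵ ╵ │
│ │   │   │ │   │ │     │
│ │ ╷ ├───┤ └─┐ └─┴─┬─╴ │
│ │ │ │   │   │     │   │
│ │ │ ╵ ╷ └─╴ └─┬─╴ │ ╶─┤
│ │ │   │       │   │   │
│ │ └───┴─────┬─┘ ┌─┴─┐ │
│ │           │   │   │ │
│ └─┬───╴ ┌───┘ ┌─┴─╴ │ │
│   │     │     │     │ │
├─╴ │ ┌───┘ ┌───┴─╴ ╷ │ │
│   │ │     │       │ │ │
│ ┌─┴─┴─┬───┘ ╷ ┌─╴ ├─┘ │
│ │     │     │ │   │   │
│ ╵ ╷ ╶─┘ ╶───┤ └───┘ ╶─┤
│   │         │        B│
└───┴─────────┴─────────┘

Finding the shortest path through the maze:
Path length: 40 steps
Directions: right → right → right → right → down → left → down → left → up → left → down → down → left → down → down → down → down → down → right → down → left → down → down → right → up → right → down → right → right → up → right → right → up → right → down → down → right → right → right → right

Solution:

┌─────────────┬───┬─────┐
│A x x x x    │   │     │
│ ┌───┬─╴ ╷ ┌─┘ ╷ └───┐ │
│ │x x│x x│ │   │     │ │
│ │ ╷ ╵ ┌─┤ │ ┌─┴───┐ │ │
│ │x│x x│ │ │ │     │ │ │
├─┘ ├───┘ │ │ │ ╷ ╶─┤ │ │
│x x│     │ │ │ │   │ │ │
│ ┌─┘ ┌─╴ │ │ └─┤ ╷ ╵ ╵ │
│x│   │   │ │   │ │     │
│ │ ╷ ├───┤ └─┐ └─┴─┬─╴ │
│x│ │ │   │   │     │   │
│ │ │ ╵ ╷ └─╴ └─┬─╴ │ ╶─┤
│x│ │   │       │   │   │
│ │ └───┴─────┬─┘ ┌─┴─┐ │
│x│           │   │   │ │
│ └─┬───╴ ┌───┘ ┌─┴─╴ │ │
│x x│     │     │     │ │
├─╴ │ ┌───┘ ┌───┴─╴ ╷ │ │
│x x│ │     │x x    │ │ │
│ ┌─┴─┴─┬───┘ ╷ ┌─╴ ├─┘ │
│x│x x  │x x x│x│   │   │
│ ╵ ╷ ╶─┘ ╶───┤ └───┘ ╶─┤
│x x│x x x    │x x x x B│
└───┴─────────┴─────────┘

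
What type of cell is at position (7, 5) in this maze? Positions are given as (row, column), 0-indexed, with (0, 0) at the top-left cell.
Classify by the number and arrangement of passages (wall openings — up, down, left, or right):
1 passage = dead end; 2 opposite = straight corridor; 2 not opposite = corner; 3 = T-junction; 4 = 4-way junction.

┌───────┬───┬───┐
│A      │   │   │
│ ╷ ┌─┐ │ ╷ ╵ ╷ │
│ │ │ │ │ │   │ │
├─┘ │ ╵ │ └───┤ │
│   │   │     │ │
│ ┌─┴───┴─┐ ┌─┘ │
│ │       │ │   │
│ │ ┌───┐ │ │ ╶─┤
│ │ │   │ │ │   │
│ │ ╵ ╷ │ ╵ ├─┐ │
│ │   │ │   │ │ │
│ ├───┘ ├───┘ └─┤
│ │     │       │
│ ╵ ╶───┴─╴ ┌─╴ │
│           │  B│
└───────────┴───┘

Checking cell at (7, 5):
Number of passages: 2
Cell type: corner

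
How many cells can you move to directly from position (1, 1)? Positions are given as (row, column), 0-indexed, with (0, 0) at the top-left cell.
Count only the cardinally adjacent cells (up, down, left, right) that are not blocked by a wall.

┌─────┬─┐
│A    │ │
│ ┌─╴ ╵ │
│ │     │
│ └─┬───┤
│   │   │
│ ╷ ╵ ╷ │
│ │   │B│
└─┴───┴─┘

Checking passable neighbors of (1, 1):
Neighbors: (1, 2)
Count: 1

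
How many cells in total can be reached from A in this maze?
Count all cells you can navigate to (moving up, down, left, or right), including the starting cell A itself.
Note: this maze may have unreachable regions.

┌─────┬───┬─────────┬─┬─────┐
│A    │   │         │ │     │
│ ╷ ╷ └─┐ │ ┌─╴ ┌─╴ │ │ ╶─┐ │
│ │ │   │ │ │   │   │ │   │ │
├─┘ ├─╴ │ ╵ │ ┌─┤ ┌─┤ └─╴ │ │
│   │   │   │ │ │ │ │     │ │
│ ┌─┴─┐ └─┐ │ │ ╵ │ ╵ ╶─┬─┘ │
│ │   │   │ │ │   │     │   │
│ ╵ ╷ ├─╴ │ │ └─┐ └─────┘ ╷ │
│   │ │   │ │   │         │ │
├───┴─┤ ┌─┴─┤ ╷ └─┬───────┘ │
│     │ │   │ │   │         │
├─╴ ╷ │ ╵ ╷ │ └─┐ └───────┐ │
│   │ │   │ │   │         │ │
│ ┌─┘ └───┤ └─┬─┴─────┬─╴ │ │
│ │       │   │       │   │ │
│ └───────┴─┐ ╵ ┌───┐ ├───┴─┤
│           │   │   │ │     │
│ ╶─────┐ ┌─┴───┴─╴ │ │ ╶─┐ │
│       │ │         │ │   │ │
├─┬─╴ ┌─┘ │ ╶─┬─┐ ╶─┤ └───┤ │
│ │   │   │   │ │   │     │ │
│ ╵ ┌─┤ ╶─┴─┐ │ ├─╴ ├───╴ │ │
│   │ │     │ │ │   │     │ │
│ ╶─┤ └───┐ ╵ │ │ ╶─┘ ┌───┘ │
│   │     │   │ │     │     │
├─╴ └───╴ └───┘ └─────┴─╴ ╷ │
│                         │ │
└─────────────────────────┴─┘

Using BFS/flood-fill to find all reachable cells from A:
Maze size: 14 × 14 = 196 total cells
68 cell(s) are walled off and cannot be reached from A.
Reachable cells: 128

Reachable region (· marks reachable cells):

┌─────┬───┬─────────┬─┬─────┐
│A · ·│   │         │ │     │
│ ╷ ╷ └─┐ │ ┌─╴ ┌─╴ │ │ ╶─┐ │
│·│·│· ·│ │ │   │   │ │   │ │
├─┘ ├─╴ │ ╵ │ ┌─┤ ┌─┤ └─╴ │ │
│· ·│· ·│   │ │ │ │ │     │ │
│ ┌─┴─┐ └─┐ │ │ ╵ │ ╵ ╶─┬─┘ │
│·│· ·│· ·│ │ │   │     │   │
│ ╵ ╷ ├─╴ │ │ └─┐ └─────┘ ╷ │
│· ·│·│· ·│ │   │         │ │
├───┴─┤ ┌─┴─┤ ╷ └─┬───────┘ │
│· · ·│·│· ·│ │   │         │
├─╴ ╷ │ ╵ ╷ │ └─┐ └───────┐ │
│· ·│·│· ·│·│   │         │ │
│ ┌─┘ └───┤ └─┬─┴─────┬─╴ │ │
│·│· · · ·│· ·│· · · ·│   │ │
│ └───────┴─┐ ╵ ┌───┐ ├───┴─┤
│· · · · · ·│· ·│· ·│·│· · ·│
│ ╶─────┐ ┌─┴───┴─╴ │ │ ╶─┐ │
│· · · ·│·│· · · · ·│·│· ·│·│
├─┬─╴ ┌─┘ │ ╶─┬─┐ ╶─┤ └───┤ │
│·│· ·│· ·│· ·│·│· ·│· · ·│·│
│ ╵ ┌─┤ ╶─┴─┐ │ ├─╴ ├───╴ │ │
│· ·│·│· · ·│·│·│· ·│· · ·│·│
│ ╶─┤ └───┐ ╵ │ │ ╶─┘ ┌───┘ │
│· ·│· · ·│· ·│·│· · ·│· · ·│
├─╴ └───╴ └───┘ └─────┴─╴ ╷ │
│· · · · · · · · · · · · ·│·│
└─────────────────────────┴─┘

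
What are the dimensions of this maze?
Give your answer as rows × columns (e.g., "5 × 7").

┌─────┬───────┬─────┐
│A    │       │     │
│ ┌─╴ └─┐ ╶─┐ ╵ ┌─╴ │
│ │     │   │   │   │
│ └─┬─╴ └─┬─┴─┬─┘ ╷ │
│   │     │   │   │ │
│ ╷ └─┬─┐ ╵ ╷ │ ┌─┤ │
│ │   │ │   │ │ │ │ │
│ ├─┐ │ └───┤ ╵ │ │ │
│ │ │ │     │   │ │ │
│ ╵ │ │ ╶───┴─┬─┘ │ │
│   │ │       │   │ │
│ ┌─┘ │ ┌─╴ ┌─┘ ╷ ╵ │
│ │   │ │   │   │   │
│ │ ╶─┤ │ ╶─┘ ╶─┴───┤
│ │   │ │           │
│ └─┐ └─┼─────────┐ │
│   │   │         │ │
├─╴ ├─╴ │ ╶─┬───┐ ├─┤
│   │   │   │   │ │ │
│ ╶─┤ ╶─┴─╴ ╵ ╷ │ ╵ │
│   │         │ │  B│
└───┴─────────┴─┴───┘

Counting the maze dimensions:
Rows (vertical): 11
Columns (horizontal): 10
Dimensions: 11 × 10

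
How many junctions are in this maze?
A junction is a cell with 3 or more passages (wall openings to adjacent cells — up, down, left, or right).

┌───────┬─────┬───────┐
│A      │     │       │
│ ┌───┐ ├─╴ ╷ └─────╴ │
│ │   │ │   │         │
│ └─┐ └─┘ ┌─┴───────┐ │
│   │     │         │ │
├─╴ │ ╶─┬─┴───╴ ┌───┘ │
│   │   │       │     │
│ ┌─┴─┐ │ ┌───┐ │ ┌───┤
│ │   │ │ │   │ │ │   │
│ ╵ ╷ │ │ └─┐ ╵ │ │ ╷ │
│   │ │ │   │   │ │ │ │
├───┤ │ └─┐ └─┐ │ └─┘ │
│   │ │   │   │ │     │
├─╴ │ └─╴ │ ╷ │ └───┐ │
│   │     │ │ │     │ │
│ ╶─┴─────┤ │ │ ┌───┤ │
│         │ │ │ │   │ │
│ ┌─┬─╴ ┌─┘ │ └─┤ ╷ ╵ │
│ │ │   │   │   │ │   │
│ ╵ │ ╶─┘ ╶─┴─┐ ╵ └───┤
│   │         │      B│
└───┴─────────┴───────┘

Checking each cell for number of passages:

Junctions found (3+ passages):
  (0, 5): 3 passages
  (1, 10): 3 passages
  (2, 2): 3 passages
  (2, 7): 3 passages
  (3, 7): 3 passages
  (5, 7): 3 passages
  (6, 5): 3 passages
  (6, 10): 3 passages
  (7, 7): 3 passages
  (8, 0): 3 passages
  (8, 3): 3 passages
  (10, 4): 3 passages
  (10, 8): 3 passages
Total junctions: 13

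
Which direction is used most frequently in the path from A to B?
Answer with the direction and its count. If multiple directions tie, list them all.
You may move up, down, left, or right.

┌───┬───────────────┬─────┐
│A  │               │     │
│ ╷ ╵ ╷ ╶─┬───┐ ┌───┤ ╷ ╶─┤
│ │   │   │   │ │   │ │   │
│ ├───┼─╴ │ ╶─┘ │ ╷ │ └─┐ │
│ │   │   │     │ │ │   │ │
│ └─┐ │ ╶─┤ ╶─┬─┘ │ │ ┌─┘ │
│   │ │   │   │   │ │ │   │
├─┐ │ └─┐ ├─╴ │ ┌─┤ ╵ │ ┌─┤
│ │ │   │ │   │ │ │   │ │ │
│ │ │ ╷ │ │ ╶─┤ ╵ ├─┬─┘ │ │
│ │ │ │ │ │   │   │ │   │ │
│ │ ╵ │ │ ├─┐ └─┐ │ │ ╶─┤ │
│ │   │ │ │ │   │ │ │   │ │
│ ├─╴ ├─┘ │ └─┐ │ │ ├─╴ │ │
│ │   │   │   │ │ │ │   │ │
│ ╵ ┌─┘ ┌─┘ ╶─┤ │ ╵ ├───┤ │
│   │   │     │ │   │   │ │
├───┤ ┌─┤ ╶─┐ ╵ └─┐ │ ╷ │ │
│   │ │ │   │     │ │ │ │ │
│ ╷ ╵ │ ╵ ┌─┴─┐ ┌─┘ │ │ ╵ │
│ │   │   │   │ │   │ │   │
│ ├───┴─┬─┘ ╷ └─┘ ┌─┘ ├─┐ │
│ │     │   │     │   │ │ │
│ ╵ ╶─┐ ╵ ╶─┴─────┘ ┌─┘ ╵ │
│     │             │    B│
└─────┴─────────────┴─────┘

Directions: right, down, right, up, right, down, right, down, left, down, right, down, down, down, down, left, down, left, down, down, left, up, left, down, down, down, right, up, right, right, down, right, right, right, right, right, right, up, right, up, up, up, right, down, down, right, down, down
Counts: {'right': 17, 'down': 19, 'up': 7, 'left': 5}
Most common: down (19 times)

Solution:

┌───┬───────────────┬─────┐
│A ↓│↱ ↓            │     │
│ ╷ ╵ ╷ ╶─┬───┐ ┌───┤ ╷ ╶─┤
│ │↳ ↑│↳ ↓│   │ │   │ │   │
│ ├───┼─╴ │ ╶─┘ │ ╷ │ └─┐ │
│ │   │↓ ↲│     │ │ │   │ │
│ └─┐ │ ╶─┤ ╶─┬─┘ │ │ ┌─┘ │
│   │ │↳ ↓│   │   │ │ │   │
├─┐ │ └─┐ ├─╴ │ ┌─┤ ╵ │ ┌─┤
│ │ │   │↓│   │ │ │   │ │ │
│ │ │ ╷ │ │ ╶─┤ ╵ ├─┬─┘ │ │
│ │ │ │ │↓│   │   │ │   │ │
│ │ ╵ │ │ ├─┐ └─┐ │ │ ╶─┤ │
│ │   │ │↓│ │   │ │ │   │ │
│ ├─╴ ├─┘ │ └─┐ │ │ ├─╴ │ │
│ │   │↓ ↲│   │ │ │ │   │ │
│ ╵ ┌─┘ ┌─┘ ╶─┤ │ ╵ ├───┤ │
│   │↓ ↲│     │ │   │↱ ↓│ │
├───┤ ┌─┤ ╶─┐ ╵ └─┐ │ ╷ │ │
│↓ ↰│↓│ │   │     │ │↑│↓│ │
│ ╷ ╵ │ ╵ ┌─┴─┐ ┌─┘ │ │ ╵ │
│↓│↑ ↲│   │   │ │   │↑│↳ ↓│
│ ├───┴─┬─┘ ╷ └─┘ ┌─┘ ├─┐ │
│↓│↱ → ↓│   │     │↱ ↑│ │↓│
│ ╵ ╶─┐ ╵ ╶─┴─────┘ ┌─┘ ╵ │
│↳ ↑  │↳ → → → → → ↑│    B│
└─────┴─────────────┴─────┘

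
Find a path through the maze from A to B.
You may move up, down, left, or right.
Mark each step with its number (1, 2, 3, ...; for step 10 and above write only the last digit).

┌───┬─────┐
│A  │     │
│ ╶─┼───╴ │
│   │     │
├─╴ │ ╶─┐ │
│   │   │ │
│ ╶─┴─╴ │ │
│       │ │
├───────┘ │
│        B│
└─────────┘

Finding the shortest path through the maze:
Path length: 16 steps
Directions: down → right → down → left → down → right → right → right → up → left → up → right → right → down → down → down

Solution:

┌───┬─────┐
│A  │     │
│ ╶─┼───╴ │
│1 2│1 2 3│
├─╴ │ ╶─┐ │
│4 3│0 9│4│
│ ╶─┴─╴ │ │
│5 6 7 8│5│
├───────┘ │
│        B│
└─────────┘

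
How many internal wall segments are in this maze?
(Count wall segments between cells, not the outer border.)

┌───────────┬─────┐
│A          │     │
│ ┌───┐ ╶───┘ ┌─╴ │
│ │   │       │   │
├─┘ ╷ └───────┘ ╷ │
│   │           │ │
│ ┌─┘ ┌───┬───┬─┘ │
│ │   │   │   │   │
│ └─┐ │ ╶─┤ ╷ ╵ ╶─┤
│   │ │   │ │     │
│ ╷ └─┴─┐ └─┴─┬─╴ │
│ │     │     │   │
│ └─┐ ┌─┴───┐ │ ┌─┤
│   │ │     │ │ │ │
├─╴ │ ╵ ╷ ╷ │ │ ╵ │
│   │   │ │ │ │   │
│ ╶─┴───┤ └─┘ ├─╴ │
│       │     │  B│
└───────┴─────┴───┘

Counting internal wall segments:
Total internal walls: 64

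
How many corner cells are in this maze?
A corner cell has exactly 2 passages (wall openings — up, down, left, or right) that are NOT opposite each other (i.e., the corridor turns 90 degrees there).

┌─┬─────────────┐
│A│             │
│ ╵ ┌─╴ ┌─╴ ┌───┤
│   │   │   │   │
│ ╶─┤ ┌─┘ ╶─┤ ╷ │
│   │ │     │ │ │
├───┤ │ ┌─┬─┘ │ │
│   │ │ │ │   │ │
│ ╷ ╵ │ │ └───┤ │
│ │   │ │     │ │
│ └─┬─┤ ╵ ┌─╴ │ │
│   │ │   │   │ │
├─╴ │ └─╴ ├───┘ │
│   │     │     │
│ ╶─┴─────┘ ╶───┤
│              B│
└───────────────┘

Counting corner cells (2 non-opposite passages):
Total corners: 27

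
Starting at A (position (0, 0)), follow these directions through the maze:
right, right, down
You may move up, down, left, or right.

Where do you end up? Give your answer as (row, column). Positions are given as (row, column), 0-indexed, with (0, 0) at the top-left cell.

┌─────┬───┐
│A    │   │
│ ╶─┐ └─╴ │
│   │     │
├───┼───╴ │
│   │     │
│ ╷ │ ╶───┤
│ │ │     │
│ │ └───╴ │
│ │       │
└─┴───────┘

Following directions step by step:
Start: (0, 0)
  right: (0, 0) → (0, 1)
  right: (0, 1) → (0, 2)
  down: (0, 2) → (1, 2)
Final position: (1, 2)

Path taken:

┌─────┬───┐
│A → ↓│   │
│ ╶─┐ └─╴ │
│   │B    │
├───┼───╴ │
│   │     │
│ ╷ │ ╶───┤
│ │ │     │
│ │ └───╴ │
│ │       │
└─┴───────┘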